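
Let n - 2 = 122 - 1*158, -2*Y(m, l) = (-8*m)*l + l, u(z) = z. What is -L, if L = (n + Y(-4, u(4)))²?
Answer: -10000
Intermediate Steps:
Y(m, l) = -l/2 + 4*l*m (Y(m, l) = -((-8*m)*l + l)/2 = -(-8*l*m + l)/2 = -(l - 8*l*m)/2 = -l/2 + 4*l*m)
n = -34 (n = 2 + (122 - 1*158) = 2 + (122 - 158) = 2 - 36 = -34)
L = 10000 (L = (-34 + (½)*4*(-1 + 8*(-4)))² = (-34 + (½)*4*(-1 - 32))² = (-34 + (½)*4*(-33))² = (-34 - 66)² = (-100)² = 10000)
-L = -1*10000 = -10000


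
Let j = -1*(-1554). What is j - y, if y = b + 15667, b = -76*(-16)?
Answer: -15329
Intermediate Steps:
j = 1554
b = 1216
y = 16883 (y = 1216 + 15667 = 16883)
j - y = 1554 - 1*16883 = 1554 - 16883 = -15329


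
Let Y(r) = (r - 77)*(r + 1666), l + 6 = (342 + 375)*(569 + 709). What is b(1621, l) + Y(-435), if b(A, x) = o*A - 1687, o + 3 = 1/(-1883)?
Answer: -1199137447/1883 ≈ -6.3682e+5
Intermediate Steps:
o = -5650/1883 (o = -3 + 1/(-1883) = -3 - 1/1883 = -5650/1883 ≈ -3.0005)
l = 916320 (l = -6 + (342 + 375)*(569 + 709) = -6 + 717*1278 = -6 + 916326 = 916320)
b(A, x) = -1687 - 5650*A/1883 (b(A, x) = -5650*A/1883 - 1687 = -1687 - 5650*A/1883)
Y(r) = (-77 + r)*(1666 + r)
b(1621, l) + Y(-435) = (-1687 - 5650/1883*1621) + (-128282 + (-435)**2 + 1589*(-435)) = (-1687 - 9158650/1883) + (-128282 + 189225 - 691215) = -12335271/1883 - 630272 = -1199137447/1883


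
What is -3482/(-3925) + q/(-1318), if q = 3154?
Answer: -3895087/2586575 ≈ -1.5059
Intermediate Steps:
-3482/(-3925) + q/(-1318) = -3482/(-3925) + 3154/(-1318) = -3482*(-1/3925) + 3154*(-1/1318) = 3482/3925 - 1577/659 = -3895087/2586575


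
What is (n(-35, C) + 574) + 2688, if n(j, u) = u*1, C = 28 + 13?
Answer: 3303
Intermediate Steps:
C = 41
n(j, u) = u
(n(-35, C) + 574) + 2688 = (41 + 574) + 2688 = 615 + 2688 = 3303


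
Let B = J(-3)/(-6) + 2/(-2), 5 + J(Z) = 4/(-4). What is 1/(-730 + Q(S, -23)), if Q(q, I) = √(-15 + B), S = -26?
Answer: -146/106583 - I*√15/532915 ≈ -0.0013698 - 7.2675e-6*I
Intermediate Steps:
J(Z) = -6 (J(Z) = -5 + 4/(-4) = -5 + 4*(-¼) = -5 - 1 = -6)
B = 0 (B = -6/(-6) + 2/(-2) = -6*(-⅙) + 2*(-½) = 1 - 1 = 0)
Q(q, I) = I*√15 (Q(q, I) = √(-15 + 0) = √(-15) = I*√15)
1/(-730 + Q(S, -23)) = 1/(-730 + I*√15)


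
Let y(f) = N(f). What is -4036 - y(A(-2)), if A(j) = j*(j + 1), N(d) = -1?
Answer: -4035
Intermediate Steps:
A(j) = j*(1 + j)
y(f) = -1
-4036 - y(A(-2)) = -4036 - 1*(-1) = -4036 + 1 = -4035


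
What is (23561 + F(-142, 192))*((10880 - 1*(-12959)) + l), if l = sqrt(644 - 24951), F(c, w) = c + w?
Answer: 562862629 + 23611*I*sqrt(24307) ≈ 5.6286e+8 + 3.6811e+6*I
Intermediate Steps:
l = I*sqrt(24307) (l = sqrt(-24307) = I*sqrt(24307) ≈ 155.91*I)
(23561 + F(-142, 192))*((10880 - 1*(-12959)) + l) = (23561 + (-142 + 192))*((10880 - 1*(-12959)) + I*sqrt(24307)) = (23561 + 50)*((10880 + 12959) + I*sqrt(24307)) = 23611*(23839 + I*sqrt(24307)) = 562862629 + 23611*I*sqrt(24307)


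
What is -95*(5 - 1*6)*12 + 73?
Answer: 1213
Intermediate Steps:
-95*(5 - 1*6)*12 + 73 = -95*(5 - 6)*12 + 73 = -(-95)*12 + 73 = -95*(-12) + 73 = 1140 + 73 = 1213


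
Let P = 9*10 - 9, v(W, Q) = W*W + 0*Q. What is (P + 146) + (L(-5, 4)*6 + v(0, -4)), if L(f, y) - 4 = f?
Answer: 221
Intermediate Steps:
v(W, Q) = W² (v(W, Q) = W² + 0 = W²)
P = 81 (P = 90 - 9 = 81)
L(f, y) = 4 + f
(P + 146) + (L(-5, 4)*6 + v(0, -4)) = (81 + 146) + ((4 - 5)*6 + 0²) = 227 + (-1*6 + 0) = 227 + (-6 + 0) = 227 - 6 = 221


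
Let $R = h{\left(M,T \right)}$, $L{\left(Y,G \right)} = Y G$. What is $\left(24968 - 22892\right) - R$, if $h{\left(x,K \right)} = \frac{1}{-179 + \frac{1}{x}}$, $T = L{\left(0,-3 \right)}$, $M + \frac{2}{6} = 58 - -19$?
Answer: $\frac{85462922}{41167} \approx 2076.0$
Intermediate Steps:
$M = \frac{230}{3}$ ($M = - \frac{1}{3} + \left(58 - -19\right) = - \frac{1}{3} + \left(58 + 19\right) = - \frac{1}{3} + 77 = \frac{230}{3} \approx 76.667$)
$L{\left(Y,G \right)} = G Y$
$T = 0$ ($T = \left(-3\right) 0 = 0$)
$R = - \frac{230}{41167}$ ($R = \left(-1\right) \frac{230}{3} \frac{1}{-1 + 179 \cdot \frac{230}{3}} = \left(-1\right) \frac{230}{3} \frac{1}{-1 + \frac{41170}{3}} = \left(-1\right) \frac{230}{3} \frac{1}{\frac{41167}{3}} = \left(-1\right) \frac{230}{3} \cdot \frac{3}{41167} = - \frac{230}{41167} \approx -0.005587$)
$\left(24968 - 22892\right) - R = \left(24968 - 22892\right) - - \frac{230}{41167} = 2076 + \frac{230}{41167} = \frac{85462922}{41167}$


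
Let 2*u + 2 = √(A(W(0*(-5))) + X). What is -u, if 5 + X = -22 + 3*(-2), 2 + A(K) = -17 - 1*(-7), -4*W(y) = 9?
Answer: 1 - 3*I*√5/2 ≈ 1.0 - 3.3541*I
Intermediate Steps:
W(y) = -9/4 (W(y) = -¼*9 = -9/4)
A(K) = -12 (A(K) = -2 + (-17 - 1*(-7)) = -2 + (-17 + 7) = -2 - 10 = -12)
X = -33 (X = -5 + (-22 + 3*(-2)) = -5 + (-22 - 6) = -5 - 28 = -33)
u = -1 + 3*I*√5/2 (u = -1 + √(-12 - 33)/2 = -1 + √(-45)/2 = -1 + (3*I*√5)/2 = -1 + 3*I*√5/2 ≈ -1.0 + 3.3541*I)
-u = -(-1 + 3*I*√5/2) = 1 - 3*I*√5/2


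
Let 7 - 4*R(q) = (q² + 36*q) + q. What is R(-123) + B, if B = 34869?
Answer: 128905/4 ≈ 32226.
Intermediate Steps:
R(q) = 7/4 - 37*q/4 - q²/4 (R(q) = 7/4 - ((q² + 36*q) + q)/4 = 7/4 - (q² + 37*q)/4 = 7/4 + (-37*q/4 - q²/4) = 7/4 - 37*q/4 - q²/4)
R(-123) + B = (7/4 - 37/4*(-123) - ¼*(-123)²) + 34869 = (7/4 + 4551/4 - ¼*15129) + 34869 = (7/4 + 4551/4 - 15129/4) + 34869 = -10571/4 + 34869 = 128905/4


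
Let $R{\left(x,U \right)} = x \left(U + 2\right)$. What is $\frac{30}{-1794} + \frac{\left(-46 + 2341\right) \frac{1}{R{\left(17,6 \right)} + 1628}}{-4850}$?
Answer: $- \frac{965849}{56845880} \approx -0.016991$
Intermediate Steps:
$R{\left(x,U \right)} = x \left(2 + U\right)$
$\frac{30}{-1794} + \frac{\left(-46 + 2341\right) \frac{1}{R{\left(17,6 \right)} + 1628}}{-4850} = \frac{30}{-1794} + \frac{\left(-46 + 2341\right) \frac{1}{17 \left(2 + 6\right) + 1628}}{-4850} = 30 \left(- \frac{1}{1794}\right) + \frac{2295}{17 \cdot 8 + 1628} \left(- \frac{1}{4850}\right) = - \frac{5}{299} + \frac{2295}{136 + 1628} \left(- \frac{1}{4850}\right) = - \frac{5}{299} + \frac{2295}{1764} \left(- \frac{1}{4850}\right) = - \frac{5}{299} + 2295 \cdot \frac{1}{1764} \left(- \frac{1}{4850}\right) = - \frac{5}{299} + \frac{255}{196} \left(- \frac{1}{4850}\right) = - \frac{5}{299} - \frac{51}{190120} = - \frac{965849}{56845880}$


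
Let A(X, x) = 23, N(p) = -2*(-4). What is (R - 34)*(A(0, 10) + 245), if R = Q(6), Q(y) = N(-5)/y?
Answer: -26264/3 ≈ -8754.7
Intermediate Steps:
N(p) = 8
Q(y) = 8/y
R = 4/3 (R = 8/6 = 8*(⅙) = 4/3 ≈ 1.3333)
(R - 34)*(A(0, 10) + 245) = (4/3 - 34)*(23 + 245) = -98/3*268 = -26264/3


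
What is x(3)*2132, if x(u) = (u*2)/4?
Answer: 3198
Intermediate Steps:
x(u) = u/2 (x(u) = (2*u)*(¼) = u/2)
x(3)*2132 = ((½)*3)*2132 = (3/2)*2132 = 3198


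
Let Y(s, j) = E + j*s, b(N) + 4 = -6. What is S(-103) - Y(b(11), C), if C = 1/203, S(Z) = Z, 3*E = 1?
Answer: -62900/609 ≈ -103.28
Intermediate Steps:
E = ⅓ (E = (⅓)*1 = ⅓ ≈ 0.33333)
b(N) = -10 (b(N) = -4 - 6 = -10)
C = 1/203 ≈ 0.0049261
Y(s, j) = ⅓ + j*s
S(-103) - Y(b(11), C) = -103 - (⅓ + (1/203)*(-10)) = -103 - (⅓ - 10/203) = -103 - 1*173/609 = -103 - 173/609 = -62900/609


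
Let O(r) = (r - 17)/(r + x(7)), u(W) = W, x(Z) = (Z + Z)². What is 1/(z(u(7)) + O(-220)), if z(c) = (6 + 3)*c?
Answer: 8/583 ≈ 0.013722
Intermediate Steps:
x(Z) = 4*Z² (x(Z) = (2*Z)² = 4*Z²)
z(c) = 9*c
O(r) = (-17 + r)/(196 + r) (O(r) = (r - 17)/(r + 4*7²) = (-17 + r)/(r + 4*49) = (-17 + r)/(r + 196) = (-17 + r)/(196 + r))
1/(z(u(7)) + O(-220)) = 1/(9*7 + (-17 - 220)/(196 - 220)) = 1/(63 - 237/(-24)) = 1/(63 - 1/24*(-237)) = 1/(63 + 79/8) = 1/(583/8) = 8/583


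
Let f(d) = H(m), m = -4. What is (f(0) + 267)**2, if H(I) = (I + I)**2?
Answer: 109561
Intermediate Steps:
H(I) = 4*I**2 (H(I) = (2*I)**2 = 4*I**2)
f(d) = 64 (f(d) = 4*(-4)**2 = 4*16 = 64)
(f(0) + 267)**2 = (64 + 267)**2 = 331**2 = 109561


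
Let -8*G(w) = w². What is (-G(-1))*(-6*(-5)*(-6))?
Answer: -45/2 ≈ -22.500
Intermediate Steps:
G(w) = -w²/8
(-G(-1))*(-6*(-5)*(-6)) = (-(-1)*(-1)²/8)*(-6*(-5)*(-6)) = (-(-1)/8)*(30*(-6)) = -1*(-⅛)*(-180) = (⅛)*(-180) = -45/2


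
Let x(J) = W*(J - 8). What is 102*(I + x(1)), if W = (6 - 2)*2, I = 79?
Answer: 2346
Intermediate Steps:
W = 8 (W = 4*2 = 8)
x(J) = -64 + 8*J (x(J) = 8*(J - 8) = 8*(-8 + J) = -64 + 8*J)
102*(I + x(1)) = 102*(79 + (-64 + 8*1)) = 102*(79 + (-64 + 8)) = 102*(79 - 56) = 102*23 = 2346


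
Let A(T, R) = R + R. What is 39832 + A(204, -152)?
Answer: 39528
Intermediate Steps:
A(T, R) = 2*R
39832 + A(204, -152) = 39832 + 2*(-152) = 39832 - 304 = 39528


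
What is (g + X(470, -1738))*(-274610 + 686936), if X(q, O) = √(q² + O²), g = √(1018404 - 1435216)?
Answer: 824652*√810386 + 824652*I*√104203 ≈ 7.4236e+8 + 2.662e+8*I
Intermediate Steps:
g = 2*I*√104203 (g = √(-416812) = 2*I*√104203 ≈ 645.61*I)
X(q, O) = √(O² + q²)
(g + X(470, -1738))*(-274610 + 686936) = (2*I*√104203 + √((-1738)² + 470²))*(-274610 + 686936) = (2*I*√104203 + √(3020644 + 220900))*412326 = (2*I*√104203 + √3241544)*412326 = (2*I*√104203 + 2*√810386)*412326 = (2*√810386 + 2*I*√104203)*412326 = 824652*√810386 + 824652*I*√104203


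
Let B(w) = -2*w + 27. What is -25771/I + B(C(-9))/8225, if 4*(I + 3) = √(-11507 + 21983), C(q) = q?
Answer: -3460519/28905 - 51542*√291/861 ≈ -1140.9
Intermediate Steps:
B(w) = 27 - 2*w
I = -3 + 3*√291/2 (I = -3 + √(-11507 + 21983)/4 = -3 + √10476/4 = -3 + (6*√291)/4 = -3 + 3*√291/2 ≈ 22.588)
-25771/I + B(C(-9))/8225 = -25771/(-3 + 3*√291/2) + (27 - 2*(-9))/8225 = -25771/(-3 + 3*√291/2) + (27 + 18)*(1/8225) = -25771/(-3 + 3*√291/2) + 45*(1/8225) = -25771/(-3 + 3*√291/2) + 9/1645 = 9/1645 - 25771/(-3 + 3*√291/2)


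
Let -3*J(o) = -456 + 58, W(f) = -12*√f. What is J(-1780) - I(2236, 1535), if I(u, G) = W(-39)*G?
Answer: 398/3 + 18420*I*√39 ≈ 132.67 + 1.1503e+5*I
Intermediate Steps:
J(o) = 398/3 (J(o) = -(-456 + 58)/3 = -⅓*(-398) = 398/3)
I(u, G) = -12*I*G*√39 (I(u, G) = (-12*I*√39)*G = -12*I*G*√39)
J(-1780) - I(2236, 1535) = 398/3 - (-12)*I*1535*√39 = 398/3 - (-18420)*I*√39 = 398/3 + 18420*I*√39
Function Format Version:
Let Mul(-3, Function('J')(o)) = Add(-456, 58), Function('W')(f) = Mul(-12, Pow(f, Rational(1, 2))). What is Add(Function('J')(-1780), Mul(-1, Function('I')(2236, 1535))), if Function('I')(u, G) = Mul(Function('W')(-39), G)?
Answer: Add(Rational(398, 3), Mul(18420, I, Pow(39, Rational(1, 2)))) ≈ Add(132.67, Mul(1.1503e+5, I))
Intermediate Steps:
Function('J')(o) = Rational(398, 3) (Function('J')(o) = Mul(Rational(-1, 3), Add(-456, 58)) = Mul(Rational(-1, 3), -398) = Rational(398, 3))
Function('I')(u, G) = Mul(-12, I, G, Pow(39, Rational(1, 2))) (Function('I')(u, G) = Mul(Mul(-12, Pow(-39, Rational(1, 2))), G) = Mul(Mul(-12, Mul(I, Pow(39, Rational(1, 2)))), G) = Mul(Mul(-12, I, Pow(39, Rational(1, 2))), G) = Mul(-12, I, G, Pow(39, Rational(1, 2))))
Add(Function('J')(-1780), Mul(-1, Function('I')(2236, 1535))) = Add(Rational(398, 3), Mul(-1, Mul(-12, I, 1535, Pow(39, Rational(1, 2))))) = Add(Rational(398, 3), Mul(-1, Mul(-18420, I, Pow(39, Rational(1, 2))))) = Add(Rational(398, 3), Mul(18420, I, Pow(39, Rational(1, 2))))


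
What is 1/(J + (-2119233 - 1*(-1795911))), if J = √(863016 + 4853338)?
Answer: -161661/52265699665 - √5716354/104531399330 ≈ -3.1159e-6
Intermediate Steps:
J = √5716354 ≈ 2390.9
1/(J + (-2119233 - 1*(-1795911))) = 1/(√5716354 + (-2119233 - 1*(-1795911))) = 1/(√5716354 + (-2119233 + 1795911)) = 1/(√5716354 - 323322) = 1/(-323322 + √5716354)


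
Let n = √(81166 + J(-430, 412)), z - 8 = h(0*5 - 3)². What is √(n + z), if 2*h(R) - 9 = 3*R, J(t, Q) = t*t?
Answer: √(8 + √266066) ≈ 22.887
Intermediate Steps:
J(t, Q) = t²
h(R) = 9/2 + 3*R/2 (h(R) = 9/2 + (3*R)/2 = 9/2 + 3*R/2)
z = 8 (z = 8 + (9/2 + 3*(0*5 - 3)/2)² = 8 + (9/2 + 3*(0 - 3)/2)² = 8 + (9/2 + (3/2)*(-3))² = 8 + (9/2 - 9/2)² = 8 + 0² = 8 + 0 = 8)
n = √266066 (n = √(81166 + (-430)²) = √(81166 + 184900) = √266066 ≈ 515.82)
√(n + z) = √(√266066 + 8) = √(8 + √266066)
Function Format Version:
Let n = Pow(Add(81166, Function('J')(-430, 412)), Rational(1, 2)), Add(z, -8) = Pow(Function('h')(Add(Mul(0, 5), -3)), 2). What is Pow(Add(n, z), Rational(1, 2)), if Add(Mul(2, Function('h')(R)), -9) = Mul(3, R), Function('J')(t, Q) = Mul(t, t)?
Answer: Pow(Add(8, Pow(266066, Rational(1, 2))), Rational(1, 2)) ≈ 22.887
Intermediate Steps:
Function('J')(t, Q) = Pow(t, 2)
Function('h')(R) = Add(Rational(9, 2), Mul(Rational(3, 2), R)) (Function('h')(R) = Add(Rational(9, 2), Mul(Rational(1, 2), Mul(3, R))) = Add(Rational(9, 2), Mul(Rational(3, 2), R)))
z = 8 (z = Add(8, Pow(Add(Rational(9, 2), Mul(Rational(3, 2), Add(Mul(0, 5), -3))), 2)) = Add(8, Pow(Add(Rational(9, 2), Mul(Rational(3, 2), Add(0, -3))), 2)) = Add(8, Pow(Add(Rational(9, 2), Mul(Rational(3, 2), -3)), 2)) = Add(8, Pow(Add(Rational(9, 2), Rational(-9, 2)), 2)) = Add(8, Pow(0, 2)) = Add(8, 0) = 8)
n = Pow(266066, Rational(1, 2)) (n = Pow(Add(81166, Pow(-430, 2)), Rational(1, 2)) = Pow(Add(81166, 184900), Rational(1, 2)) = Pow(266066, Rational(1, 2)) ≈ 515.82)
Pow(Add(n, z), Rational(1, 2)) = Pow(Add(Pow(266066, Rational(1, 2)), 8), Rational(1, 2)) = Pow(Add(8, Pow(266066, Rational(1, 2))), Rational(1, 2))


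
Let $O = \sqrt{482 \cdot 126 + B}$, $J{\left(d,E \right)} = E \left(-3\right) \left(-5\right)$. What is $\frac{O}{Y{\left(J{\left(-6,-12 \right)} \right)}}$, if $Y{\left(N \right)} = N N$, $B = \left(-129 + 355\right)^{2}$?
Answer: $\frac{\sqrt{1747}}{4050} \approx 0.01032$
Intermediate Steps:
$B = 51076$ ($B = 226^{2} = 51076$)
$J{\left(d,E \right)} = 15 E$ ($J{\left(d,E \right)} = - 3 E \left(-5\right) = 15 E$)
$O = 8 \sqrt{1747}$ ($O = \sqrt{482 \cdot 126 + 51076} = \sqrt{60732 + 51076} = \sqrt{111808} = 8 \sqrt{1747} \approx 334.38$)
$Y{\left(N \right)} = N^{2}$
$\frac{O}{Y{\left(J{\left(-6,-12 \right)} \right)}} = \frac{8 \sqrt{1747}}{\left(15 \left(-12\right)\right)^{2}} = \frac{8 \sqrt{1747}}{\left(-180\right)^{2}} = \frac{8 \sqrt{1747}}{32400} = 8 \sqrt{1747} \cdot \frac{1}{32400} = \frac{\sqrt{1747}}{4050}$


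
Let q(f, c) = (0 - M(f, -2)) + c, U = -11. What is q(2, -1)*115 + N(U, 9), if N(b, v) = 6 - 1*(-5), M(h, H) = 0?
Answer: -104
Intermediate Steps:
q(f, c) = c (q(f, c) = (0 - 1*0) + c = (0 + 0) + c = 0 + c = c)
N(b, v) = 11 (N(b, v) = 6 + 5 = 11)
q(2, -1)*115 + N(U, 9) = -1*115 + 11 = -115 + 11 = -104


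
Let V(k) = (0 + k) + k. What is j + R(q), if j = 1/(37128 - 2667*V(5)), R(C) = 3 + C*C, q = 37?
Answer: 14348377/10458 ≈ 1372.0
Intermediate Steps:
R(C) = 3 + C²
V(k) = 2*k (V(k) = k + k = 2*k)
j = 1/10458 (j = 1/(37128 - 5334*5) = 1/(37128 - 2667*10) = 1/(37128 - 26670) = 1/10458 ≈ 9.5621e-5)
j + R(q) = 1/10458 + (3 + 37²) = 1/10458 + (3 + 1369) = 1/10458 + 1372 = 14348377/10458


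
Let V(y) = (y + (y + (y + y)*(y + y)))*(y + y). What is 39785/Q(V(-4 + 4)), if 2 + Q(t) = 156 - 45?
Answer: 365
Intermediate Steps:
V(y) = 2*y*(2*y + 4*y²) (V(y) = (y + (y + (2*y)*(2*y)))*(2*y) = (y + (y + 4*y²))*(2*y) = (2*y + 4*y²)*(2*y) = 2*y*(2*y + 4*y²))
Q(t) = 109 (Q(t) = -2 + (156 - 45) = -2 + 111 = 109)
39785/Q(V(-4 + 4)) = 39785/109 = 39785*(1/109) = 365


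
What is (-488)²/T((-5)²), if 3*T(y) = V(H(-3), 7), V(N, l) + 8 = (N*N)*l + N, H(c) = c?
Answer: 178608/13 ≈ 13739.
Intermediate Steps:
V(N, l) = -8 + N + l*N² (V(N, l) = -8 + ((N*N)*l + N) = -8 + (N²*l + N) = -8 + (l*N² + N) = -8 + (N + l*N²) = -8 + N + l*N²)
T(y) = 52/3 (T(y) = (-8 - 3 + 7*(-3)²)/3 = (-8 - 3 + 7*9)/3 = (-8 - 3 + 63)/3 = (⅓)*52 = 52/3)
(-488)²/T((-5)²) = (-488)²/(52/3) = 238144*(3/52) = 178608/13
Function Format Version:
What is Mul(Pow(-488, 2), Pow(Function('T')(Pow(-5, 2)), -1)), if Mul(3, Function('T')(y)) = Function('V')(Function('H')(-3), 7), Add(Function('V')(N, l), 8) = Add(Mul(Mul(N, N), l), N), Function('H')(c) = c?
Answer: Rational(178608, 13) ≈ 13739.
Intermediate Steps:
Function('V')(N, l) = Add(-8, N, Mul(l, Pow(N, 2))) (Function('V')(N, l) = Add(-8, Add(Mul(Mul(N, N), l), N)) = Add(-8, Add(Mul(Pow(N, 2), l), N)) = Add(-8, Add(Mul(l, Pow(N, 2)), N)) = Add(-8, Add(N, Mul(l, Pow(N, 2)))) = Add(-8, N, Mul(l, Pow(N, 2))))
Function('T')(y) = Rational(52, 3) (Function('T')(y) = Mul(Rational(1, 3), Add(-8, -3, Mul(7, Pow(-3, 2)))) = Mul(Rational(1, 3), Add(-8, -3, Mul(7, 9))) = Mul(Rational(1, 3), Add(-8, -3, 63)) = Mul(Rational(1, 3), 52) = Rational(52, 3))
Mul(Pow(-488, 2), Pow(Function('T')(Pow(-5, 2)), -1)) = Mul(Pow(-488, 2), Pow(Rational(52, 3), -1)) = Mul(238144, Rational(3, 52)) = Rational(178608, 13)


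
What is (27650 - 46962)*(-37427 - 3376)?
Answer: 787987536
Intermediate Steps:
(27650 - 46962)*(-37427 - 3376) = -19312*(-40803) = 787987536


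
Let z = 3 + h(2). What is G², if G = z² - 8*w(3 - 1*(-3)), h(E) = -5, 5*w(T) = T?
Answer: 784/25 ≈ 31.360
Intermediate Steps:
w(T) = T/5
z = -2 (z = 3 - 5 = -2)
G = -28/5 (G = (-2)² - 8*(3 - 1*(-3))/5 = 4 - 8*(3 + 3)/5 = 4 - 8*6/5 = 4 - 48/5 = -28/5 ≈ -5.6000)
G² = (-28/5)² = 784/25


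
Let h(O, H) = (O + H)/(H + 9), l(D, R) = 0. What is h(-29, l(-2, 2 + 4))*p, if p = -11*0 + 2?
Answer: -58/9 ≈ -6.4444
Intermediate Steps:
h(O, H) = (H + O)/(9 + H)
p = 2 (p = 0 + 2 = 2)
h(-29, l(-2, 2 + 4))*p = ((0 - 29)/(9 + 0))*2 = (-29/9)*2 = ((⅑)*(-29))*2 = -29/9*2 = -58/9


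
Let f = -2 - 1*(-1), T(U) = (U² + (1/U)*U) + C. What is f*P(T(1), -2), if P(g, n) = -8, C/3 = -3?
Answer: 8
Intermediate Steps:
C = -9 (C = 3*(-3) = -9)
T(U) = -8 + U² (T(U) = (U² + (1/U)*U) - 9 = (U² + U/U) - 9 = (U² + 1) - 9 = (1 + U²) - 9 = -8 + U²)
f = -1 (f = -2 + 1 = -1)
f*P(T(1), -2) = -1*(-8) = 8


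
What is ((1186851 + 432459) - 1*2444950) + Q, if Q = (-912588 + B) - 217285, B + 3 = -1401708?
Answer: -3357224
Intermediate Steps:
B = -1401711 (B = -3 - 1401708 = -1401711)
Q = -2531584 (Q = (-912588 - 1401711) - 217285 = -2314299 - 217285 = -2531584)
((1186851 + 432459) - 1*2444950) + Q = ((1186851 + 432459) - 1*2444950) - 2531584 = (1619310 - 2444950) - 2531584 = -825640 - 2531584 = -3357224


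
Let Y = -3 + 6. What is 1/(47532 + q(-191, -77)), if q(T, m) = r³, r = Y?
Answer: 1/47559 ≈ 2.1027e-5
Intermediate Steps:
Y = 3
r = 3
q(T, m) = 27 (q(T, m) = 3³ = 27)
1/(47532 + q(-191, -77)) = 1/(47532 + 27) = 1/47559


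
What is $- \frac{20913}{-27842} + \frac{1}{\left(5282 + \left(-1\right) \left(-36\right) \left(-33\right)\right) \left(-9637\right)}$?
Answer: $\frac{206274730693}{274618717819} \approx 0.75113$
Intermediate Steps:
$- \frac{20913}{-27842} + \frac{1}{\left(5282 + \left(-1\right) \left(-36\right) \left(-33\right)\right) \left(-9637\right)} = \left(-20913\right) \left(- \frac{1}{27842}\right) + \frac{1}{5282 + 36 \left(-33\right)} \left(- \frac{1}{9637}\right) = \frac{20913}{27842} + \frac{1}{5282 - 1188} \left(- \frac{1}{9637}\right) = \frac{20913}{27842} + \frac{1}{4094} \left(- \frac{1}{9637}\right) = \frac{20913}{27842} - \frac{1}{39453878} = \frac{206274730693}{274618717819}$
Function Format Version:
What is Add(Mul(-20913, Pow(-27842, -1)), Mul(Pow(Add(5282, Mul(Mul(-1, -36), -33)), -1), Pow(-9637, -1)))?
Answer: Rational(206274730693, 274618717819) ≈ 0.75113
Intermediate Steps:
Add(Mul(-20913, Pow(-27842, -1)), Mul(Pow(Add(5282, Mul(Mul(-1, -36), -33)), -1), Pow(-9637, -1))) = Add(Mul(-20913, Rational(-1, 27842)), Mul(Pow(Add(5282, Mul(36, -33)), -1), Rational(-1, 9637))) = Add(Rational(20913, 27842), Mul(Pow(Add(5282, -1188), -1), Rational(-1, 9637))) = Add(Rational(20913, 27842), Mul(Pow(4094, -1), Rational(-1, 9637))) = Add(Rational(20913, 27842), Mul(Rational(1, 4094), Rational(-1, 9637))) = Add(Rational(20913, 27842), Rational(-1, 39453878)) = Rational(206274730693, 274618717819)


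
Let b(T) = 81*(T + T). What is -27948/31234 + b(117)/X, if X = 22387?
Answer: -16831320/349617779 ≈ -0.048142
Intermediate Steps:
b(T) = 162*T (b(T) = 81*(2*T) = 162*T)
-27948/31234 + b(117)/X = -27948/31234 + (162*117)/22387 = -27948*1/31234 + 18954*(1/22387) = -13974/15617 + 18954/22387 = -16831320/349617779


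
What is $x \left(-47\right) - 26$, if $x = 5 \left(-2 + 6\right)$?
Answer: $-966$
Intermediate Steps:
$x = 20$ ($x = 5 \cdot 4 = 20$)
$x \left(-47\right) - 26 = 20 \left(-47\right) - 26 = -940 - 26 = -966$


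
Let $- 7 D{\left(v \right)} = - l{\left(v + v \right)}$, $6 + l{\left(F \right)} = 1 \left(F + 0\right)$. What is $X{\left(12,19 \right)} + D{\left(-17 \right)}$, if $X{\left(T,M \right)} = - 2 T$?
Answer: $- \frac{208}{7} \approx -29.714$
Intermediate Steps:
$l{\left(F \right)} = -6 + F$ ($l{\left(F \right)} = -6 + 1 \left(F + 0\right) = -6 + 1 F = -6 + F$)
$D{\left(v \right)} = - \frac{6}{7} + \frac{2 v}{7}$ ($D{\left(v \right)} = - \frac{\left(-1\right) \left(-6 + \left(v + v\right)\right)}{7} = - \frac{\left(-1\right) \left(-6 + 2 v\right)}{7} = - \frac{6 - 2 v}{7} = - \frac{6}{7} + \frac{2 v}{7}$)
$X{\left(12,19 \right)} + D{\left(-17 \right)} = \left(-2\right) 12 + \left(- \frac{6}{7} + \frac{2}{7} \left(-17\right)\right) = -24 - \frac{40}{7} = - \frac{208}{7}$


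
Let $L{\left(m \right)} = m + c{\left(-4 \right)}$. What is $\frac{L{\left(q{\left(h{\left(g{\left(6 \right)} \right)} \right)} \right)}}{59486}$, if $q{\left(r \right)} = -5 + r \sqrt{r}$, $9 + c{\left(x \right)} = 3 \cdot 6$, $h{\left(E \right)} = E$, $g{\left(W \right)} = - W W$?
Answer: $\frac{2}{29743} - \frac{108 i}{29743} \approx 6.7243 \cdot 10^{-5} - 0.0036311 i$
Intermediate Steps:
$g{\left(W \right)} = - W^{2}$
$c{\left(x \right)} = 9$ ($c{\left(x \right)} = -9 + 3 \cdot 6 = -9 + 18 = 9$)
$q{\left(r \right)} = -5 + r^{\frac{3}{2}}$
$L{\left(m \right)} = 9 + m$ ($L{\left(m \right)} = m + 9 = 9 + m$)
$\frac{L{\left(q{\left(h{\left(g{\left(6 \right)} \right)} \right)} \right)}}{59486} = \frac{9 - \left(5 - \left(- 6^{2}\right)^{\frac{3}{2}}\right)}{59486} = \left(9 - \left(5 - \left(\left(-1\right) 36\right)^{\frac{3}{2}}\right)\right) \frac{1}{59486} = \left(9 - \left(5 - \left(-36\right)^{\frac{3}{2}}\right)\right) \frac{1}{59486} = \left(9 - \left(5 + 216 i\right)\right) \frac{1}{59486} = \left(4 - 216 i\right) \frac{1}{59486} = \frac{2}{29743} - \frac{108 i}{29743}$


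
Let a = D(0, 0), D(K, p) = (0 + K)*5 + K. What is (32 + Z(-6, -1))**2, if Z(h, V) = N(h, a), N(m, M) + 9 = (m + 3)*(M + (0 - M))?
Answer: 529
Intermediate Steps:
D(K, p) = 6*K (D(K, p) = K*5 + K = 5*K + K = 6*K)
a = 0 (a = 6*0 = 0)
N(m, M) = -9 (N(m, M) = -9 + (m + 3)*(M + (0 - M)) = -9 + (3 + m)*(M - M) = -9 + (3 + m)*0 = -9 + 0 = -9)
Z(h, V) = -9
(32 + Z(-6, -1))**2 = (32 - 9)**2 = 23**2 = 529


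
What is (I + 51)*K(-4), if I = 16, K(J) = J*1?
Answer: -268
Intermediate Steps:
K(J) = J
(I + 51)*K(-4) = (16 + 51)*(-4) = 67*(-4) = -268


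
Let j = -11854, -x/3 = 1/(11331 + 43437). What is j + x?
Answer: -216406625/18256 ≈ -11854.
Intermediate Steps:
x = -1/18256 (x = -3/(11331 + 43437) = -3/54768 = -3*1/54768 = -1/18256 ≈ -5.4776e-5)
j + x = -11854 - 1/18256 = -216406625/18256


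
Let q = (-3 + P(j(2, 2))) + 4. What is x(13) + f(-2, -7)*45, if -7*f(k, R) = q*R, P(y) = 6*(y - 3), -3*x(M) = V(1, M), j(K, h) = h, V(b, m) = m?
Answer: -688/3 ≈ -229.33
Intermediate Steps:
x(M) = -M/3
P(y) = -18 + 6*y (P(y) = 6*(-3 + y) = -18 + 6*y)
q = -5 (q = (-3 + (-18 + 6*2)) + 4 = (-3 + (-18 + 12)) + 4 = (-3 - 6) + 4 = -9 + 4 = -5)
f(k, R) = 5*R/7 (f(k, R) = -(-5)*R/7 = 5*R/7)
x(13) + f(-2, -7)*45 = -⅓*13 + ((5/7)*(-7))*45 = -13/3 - 5*45 = -13/3 - 225 = -688/3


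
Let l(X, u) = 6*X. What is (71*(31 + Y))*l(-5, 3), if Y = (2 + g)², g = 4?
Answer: -142710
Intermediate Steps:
Y = 36 (Y = (2 + 4)² = 6² = 36)
(71*(31 + Y))*l(-5, 3) = (71*(31 + 36))*(6*(-5)) = (71*67)*(-30) = 4757*(-30) = -142710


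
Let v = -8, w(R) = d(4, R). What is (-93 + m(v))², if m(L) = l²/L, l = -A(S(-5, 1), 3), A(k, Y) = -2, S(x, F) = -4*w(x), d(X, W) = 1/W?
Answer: 34969/4 ≈ 8742.3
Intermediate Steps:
d(X, W) = 1/W
w(R) = 1/R
S(x, F) = -4/x
l = 2 (l = -1*(-2) = 2)
m(L) = 4/L (m(L) = 2²/L = 4/L)
(-93 + m(v))² = (-93 + 4/(-8))² = (-93 + 4*(-⅛))² = (-93 - ½)² = (-187/2)² = 34969/4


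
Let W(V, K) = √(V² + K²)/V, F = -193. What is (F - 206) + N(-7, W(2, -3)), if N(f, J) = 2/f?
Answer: -2795/7 ≈ -399.29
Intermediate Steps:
W(V, K) = √(K² + V²)/V
(F - 206) + N(-7, W(2, -3)) = (-193 - 206) + 2/(-7) = -399 + 2*(-⅐) = -399 - 2/7 = -2795/7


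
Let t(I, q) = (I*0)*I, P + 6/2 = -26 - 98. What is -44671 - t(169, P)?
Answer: -44671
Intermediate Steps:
P = -127 (P = -3 + (-26 - 98) = -3 - 124 = -127)
t(I, q) = 0 (t(I, q) = 0*I = 0)
-44671 - t(169, P) = -44671 - 1*0 = -44671 + 0 = -44671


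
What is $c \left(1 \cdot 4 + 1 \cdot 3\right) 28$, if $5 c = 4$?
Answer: $\frac{784}{5} \approx 156.8$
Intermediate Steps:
$c = \frac{4}{5}$ ($c = \frac{1}{5} \cdot 4 = \frac{4}{5} \approx 0.8$)
$c \left(1 \cdot 4 + 1 \cdot 3\right) 28 = \frac{4 \left(1 \cdot 4 + 1 \cdot 3\right)}{5} \cdot 28 = \frac{4 \left(4 + 3\right)}{5} \cdot 28 = \frac{4}{5} \cdot 7 \cdot 28 = \frac{28}{5} \cdot 28 = \frac{784}{5}$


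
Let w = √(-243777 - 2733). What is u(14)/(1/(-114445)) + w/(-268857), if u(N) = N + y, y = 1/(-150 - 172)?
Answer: -515803615/322 - I*√27390/89619 ≈ -1.6019e+6 - 0.0018467*I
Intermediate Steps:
y = -1/322 (y = 1/(-322) = -1/322 ≈ -0.0031056)
w = 3*I*√27390 (w = √(-246510) = 3*I*√27390 ≈ 496.5*I)
u(N) = -1/322 + N (u(N) = N - 1/322 = -1/322 + N)
u(14)/(1/(-114445)) + w/(-268857) = (-1/322 + 14)/(1/(-114445)) + (3*I*√27390)/(-268857) = 4507/(322*(-1/114445)) + (3*I*√27390)*(-1/268857) = (4507/322)*(-114445) - I*√27390/89619 = -515803615/322 - I*√27390/89619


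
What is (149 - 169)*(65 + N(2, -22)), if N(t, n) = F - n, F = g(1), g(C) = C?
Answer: -1760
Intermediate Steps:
F = 1
N(t, n) = 1 - n
(149 - 169)*(65 + N(2, -22)) = (149 - 169)*(65 + (1 - 1*(-22))) = -20*(65 + (1 + 22)) = -20*(65 + 23) = -20*88 = -1760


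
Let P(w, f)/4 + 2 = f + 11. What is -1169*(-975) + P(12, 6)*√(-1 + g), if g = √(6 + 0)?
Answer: 1139775 + 60*√(-1 + √6) ≈ 1.1398e+6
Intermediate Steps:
g = √6 ≈ 2.4495
P(w, f) = 36 + 4*f (P(w, f) = -8 + 4*(f + 11) = -8 + 4*(11 + f) = -8 + (44 + 4*f) = 36 + 4*f)
-1169*(-975) + P(12, 6)*√(-1 + g) = -1169*(-975) + (36 + 4*6)*√(-1 + √6) = 1139775 + (36 + 24)*√(-1 + √6) = 1139775 + 60*√(-1 + √6)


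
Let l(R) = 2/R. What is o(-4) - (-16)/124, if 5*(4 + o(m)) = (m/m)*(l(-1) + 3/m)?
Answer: -2741/620 ≈ -4.4210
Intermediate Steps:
o(m) = -22/5 + 3/(5*m) (o(m) = -4 + ((m/m)*(2/(-1) + 3/m))/5 = -4 + (1*(2*(-1) + 3/m))/5 = -4 + (1*(-2 + 3/m))/5 = -4 + (-2 + 3/m)/5 = -4 + (-2/5 + 3/(5*m)) = -22/5 + 3/(5*m))
o(-4) - (-16)/124 = (1/5)*(3 - 22*(-4))/(-4) - (-16)/124 = (1/5)*(-1/4)*(3 + 88) - (-16)/124 = (1/5)*(-1/4)*91 - 1*(-4/31) = -91/20 + 4/31 = -2741/620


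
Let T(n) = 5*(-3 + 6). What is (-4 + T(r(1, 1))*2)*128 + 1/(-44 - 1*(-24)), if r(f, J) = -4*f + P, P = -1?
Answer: 66559/20 ≈ 3327.9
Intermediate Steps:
r(f, J) = -1 - 4*f (r(f, J) = -4*f - 1 = -1 - 4*f)
T(n) = 15 (T(n) = 5*3 = 15)
(-4 + T(r(1, 1))*2)*128 + 1/(-44 - 1*(-24)) = (-4 + 15*2)*128 + 1/(-44 - 1*(-24)) = (-4 + 30)*128 + 1/(-44 + 24) = 26*128 + 1/(-20) = 3328 - 1/20 = 66559/20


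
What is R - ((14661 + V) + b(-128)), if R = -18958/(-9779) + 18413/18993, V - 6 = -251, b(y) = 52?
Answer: -2686638359975/185732547 ≈ -14465.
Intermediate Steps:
V = -245 (V = 6 - 251 = -245)
R = 540130021/185732547 (R = -18958*(-1/9779) + 18413*(1/18993) = 18958/9779 + 18413/18993 = 540130021/185732547 ≈ 2.9081)
R - ((14661 + V) + b(-128)) = 540130021/185732547 - ((14661 - 245) + 52) = 540130021/185732547 - (14416 + 52) = 540130021/185732547 - 1*14468 = 540130021/185732547 - 14468 = -2686638359975/185732547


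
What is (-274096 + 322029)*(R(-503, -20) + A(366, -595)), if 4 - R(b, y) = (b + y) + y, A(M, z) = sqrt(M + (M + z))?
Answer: 26219351 + 47933*sqrt(137) ≈ 2.6780e+7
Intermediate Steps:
A(M, z) = sqrt(z + 2*M)
R(b, y) = 4 - b - 2*y (R(b, y) = 4 - ((b + y) + y) = 4 - (b + 2*y) = 4 + (-b - 2*y) = 4 - b - 2*y)
(-274096 + 322029)*(R(-503, -20) + A(366, -595)) = (-274096 + 322029)*((4 - 1*(-503) - 2*(-20)) + sqrt(-595 + 2*366)) = 47933*((4 + 503 + 40) + sqrt(-595 + 732)) = 47933*(547 + sqrt(137)) = 26219351 + 47933*sqrt(137)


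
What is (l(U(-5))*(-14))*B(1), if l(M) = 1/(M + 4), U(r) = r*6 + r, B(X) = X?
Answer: 14/31 ≈ 0.45161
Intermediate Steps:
U(r) = 7*r (U(r) = 6*r + r = 7*r)
l(M) = 1/(4 + M)
(l(U(-5))*(-14))*B(1) = (-14/(4 + 7*(-5)))*1 = (-14/(4 - 35))*1 = (-14/(-31))*1 = -1/31*(-14)*1 = (14/31)*1 = 14/31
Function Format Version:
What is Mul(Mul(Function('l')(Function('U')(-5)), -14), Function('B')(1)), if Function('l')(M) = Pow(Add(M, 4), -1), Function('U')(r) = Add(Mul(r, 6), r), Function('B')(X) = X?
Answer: Rational(14, 31) ≈ 0.45161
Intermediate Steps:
Function('U')(r) = Mul(7, r) (Function('U')(r) = Add(Mul(6, r), r) = Mul(7, r))
Function('l')(M) = Pow(Add(4, M), -1)
Mul(Mul(Function('l')(Function('U')(-5)), -14), Function('B')(1)) = Mul(Mul(Pow(Add(4, Mul(7, -5)), -1), -14), 1) = Mul(Mul(Pow(Add(4, -35), -1), -14), 1) = Mul(Mul(Pow(-31, -1), -14), 1) = Mul(Mul(Rational(-1, 31), -14), 1) = Mul(Rational(14, 31), 1) = Rational(14, 31)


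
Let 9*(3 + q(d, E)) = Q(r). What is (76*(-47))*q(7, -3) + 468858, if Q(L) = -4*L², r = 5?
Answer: 4673366/9 ≈ 5.1926e+5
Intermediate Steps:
q(d, E) = -127/9 (q(d, E) = -3 + (-4*5²)/9 = -3 + (-4*25)/9 = -3 + (⅑)*(-100) = -3 - 100/9 = -127/9)
(76*(-47))*q(7, -3) + 468858 = (76*(-47))*(-127/9) + 468858 = -3572*(-127/9) + 468858 = 453644/9 + 468858 = 4673366/9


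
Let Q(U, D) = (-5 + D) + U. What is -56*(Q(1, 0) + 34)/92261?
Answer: -1680/92261 ≈ -0.018209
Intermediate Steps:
Q(U, D) = -5 + D + U
-56*(Q(1, 0) + 34)/92261 = -56*((-5 + 0 + 1) + 34)/92261 = -56*(-4 + 34)*(1/92261) = -56*30*(1/92261) = -1680*1/92261 = -1680/92261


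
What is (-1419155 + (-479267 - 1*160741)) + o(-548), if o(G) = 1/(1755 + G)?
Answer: -2485409740/1207 ≈ -2.0592e+6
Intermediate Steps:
(-1419155 + (-479267 - 1*160741)) + o(-548) = (-1419155 + (-479267 - 1*160741)) + 1/(1755 - 548) = (-1419155 + (-479267 - 160741)) + 1/1207 = (-1419155 - 640008) + 1/1207 = -2059163 + 1/1207 = -2485409740/1207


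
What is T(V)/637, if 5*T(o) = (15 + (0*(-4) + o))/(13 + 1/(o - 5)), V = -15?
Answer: 0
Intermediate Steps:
T(o) = (15 + o)/(5*(13 + 1/(-5 + o))) (T(o) = ((15 + (0*(-4) + o))/(13 + 1/(o - 5)))/5 = ((15 + (0 + o))/(13 + 1/(-5 + o)))/5 = ((15 + o)/(13 + 1/(-5 + o)))/5 = (15 + o)/(5*(13 + 1/(-5 + o))))
T(V)/637 = ((-75 + (-15)**2 + 10*(-15))/(5*(-64 + 13*(-15))))/637 = ((-75 + 225 - 150)/(5*(-64 - 195)))*(1/637) = ((1/5)*0/(-259))*(1/637) = ((1/5)*(-1/259)*0)*(1/637) = 0*(1/637) = 0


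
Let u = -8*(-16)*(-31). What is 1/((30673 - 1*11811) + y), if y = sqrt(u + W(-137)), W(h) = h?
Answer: 18862/355779149 - I*sqrt(4105)/355779149 ≈ 5.3016e-5 - 1.8008e-7*I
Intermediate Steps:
u = -3968 (u = 128*(-31) = -3968)
y = I*sqrt(4105) (y = sqrt(-3968 - 137) = sqrt(-4105) = I*sqrt(4105) ≈ 64.07*I)
1/((30673 - 1*11811) + y) = 1/((30673 - 1*11811) + I*sqrt(4105)) = 1/((30673 - 11811) + I*sqrt(4105)) = 1/(18862 + I*sqrt(4105))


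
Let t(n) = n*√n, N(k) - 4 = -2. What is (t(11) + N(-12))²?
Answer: 1335 + 44*√11 ≈ 1480.9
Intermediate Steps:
N(k) = 2 (N(k) = 4 - 2 = 2)
t(n) = n^(3/2)
(t(11) + N(-12))² = (11^(3/2) + 2)² = (11*√11 + 2)² = (2 + 11*√11)²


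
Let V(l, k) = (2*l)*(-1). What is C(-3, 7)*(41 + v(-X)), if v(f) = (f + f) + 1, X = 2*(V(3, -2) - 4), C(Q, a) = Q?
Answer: -246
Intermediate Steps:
V(l, k) = -2*l
X = -20 (X = 2*(-2*3 - 4) = 2*(-6 - 4) = 2*(-10) = -20)
v(f) = 1 + 2*f (v(f) = 2*f + 1 = 1 + 2*f)
C(-3, 7)*(41 + v(-X)) = -3*(41 + (1 + 2*(-1*(-20)))) = -3*(41 + (1 + 2*20)) = -3*(41 + (1 + 40)) = -3*(41 + 41) = -3*82 = -246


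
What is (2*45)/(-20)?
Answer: -9/2 ≈ -4.5000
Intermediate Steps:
(2*45)/(-20) = 90*(-1/20) = -9/2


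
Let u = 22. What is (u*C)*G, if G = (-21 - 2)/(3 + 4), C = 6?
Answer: -3036/7 ≈ -433.71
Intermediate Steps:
G = -23/7 ≈ -3.2857
(u*C)*G = (22*6)*(-23/7) = 132*(-23/7) = -3036/7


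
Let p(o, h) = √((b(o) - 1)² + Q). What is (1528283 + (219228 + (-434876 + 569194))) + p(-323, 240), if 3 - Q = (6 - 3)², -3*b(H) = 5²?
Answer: 1881829 + √730/3 ≈ 1.8818e+6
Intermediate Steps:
b(H) = -25/3 (b(H) = -⅓*5² = -⅓*25 = -25/3)
Q = -6 (Q = 3 - (6 - 3)² = 3 - 1*3² = 3 - 1*9 = 3 - 9 = -6)
p(o, h) = √730/3 (p(o, h) = √((-25/3 - 1)² - 6) = √((-28/3)² - 6) = √(784/9 - 6) = √(730/9) = √730/3)
(1528283 + (219228 + (-434876 + 569194))) + p(-323, 240) = (1528283 + (219228 + (-434876 + 569194))) + √730/3 = (1528283 + (219228 + 134318)) + √730/3 = (1528283 + 353546) + √730/3 = 1881829 + √730/3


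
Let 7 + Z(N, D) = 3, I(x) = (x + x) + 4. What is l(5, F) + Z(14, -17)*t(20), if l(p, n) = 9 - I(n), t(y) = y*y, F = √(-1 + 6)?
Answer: -1595 - 2*√5 ≈ -1599.5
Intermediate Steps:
I(x) = 4 + 2*x (I(x) = 2*x + 4 = 4 + 2*x)
F = √5 ≈ 2.2361
t(y) = y²
Z(N, D) = -4 (Z(N, D) = -7 + 3 = -4)
l(p, n) = 5 - 2*n (l(p, n) = 9 - (4 + 2*n) = 9 + (-4 - 2*n) = 5 - 2*n)
l(5, F) + Z(14, -17)*t(20) = (5 - 2*√5) - 4*20² = (5 - 2*√5) - 4*400 = (5 - 2*√5) - 1600 = -1595 - 2*√5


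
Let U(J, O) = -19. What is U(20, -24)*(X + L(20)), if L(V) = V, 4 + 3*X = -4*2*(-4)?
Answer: -1672/3 ≈ -557.33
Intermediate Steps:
X = 28/3 (X = -4/3 + (-4*2*(-4))/3 = -4/3 + (-8*(-4))/3 = -4/3 + (⅓)*32 = -4/3 + 32/3 = 28/3 ≈ 9.3333)
U(20, -24)*(X + L(20)) = -19*(28/3 + 20) = -19*88/3 = -1672/3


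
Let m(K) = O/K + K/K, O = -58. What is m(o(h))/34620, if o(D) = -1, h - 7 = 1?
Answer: 59/34620 ≈ 0.0017042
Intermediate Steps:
h = 8 (h = 7 + 1 = 8)
m(K) = 1 - 58/K (m(K) = -58/K + K/K = -58/K + 1 = 1 - 58/K)
m(o(h))/34620 = ((-58 - 1)/(-1))/34620 = -1*(-59)*(1/34620) = 59*(1/34620) = 59/34620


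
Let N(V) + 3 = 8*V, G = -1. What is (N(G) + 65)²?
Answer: 2916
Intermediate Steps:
N(V) = -3 + 8*V
(N(G) + 65)² = ((-3 + 8*(-1)) + 65)² = ((-3 - 8) + 65)² = (-11 + 65)² = 54² = 2916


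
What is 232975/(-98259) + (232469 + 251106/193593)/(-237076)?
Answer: -719751855547717/214748572784172 ≈ -3.3516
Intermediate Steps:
232975/(-98259) + (232469 + 251106/193593)/(-237076) = 232975*(-1/98259) + (232469 + 251106*(1/193593))*(-1/237076) = -232975/98259 + (232469 + 83702/64531)*(-1/237076) = -232975/98259 + (15001540741/64531)*(-1/237076) = -232975/98259 - 15001540741/15298751356 = -719751855547717/214748572784172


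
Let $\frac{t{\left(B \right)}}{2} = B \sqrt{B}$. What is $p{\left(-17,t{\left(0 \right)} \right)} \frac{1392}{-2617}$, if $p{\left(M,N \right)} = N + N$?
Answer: $0$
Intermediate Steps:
$t{\left(B \right)} = 2 B^{\frac{3}{2}}$ ($t{\left(B \right)} = 2 B \sqrt{B} = 2 B^{\frac{3}{2}}$)
$p{\left(M,N \right)} = 2 N$
$p{\left(-17,t{\left(0 \right)} \right)} \frac{1392}{-2617} = 2 \cdot 2 \cdot 0^{\frac{3}{2}} \frac{1392}{-2617} = 2 \cdot 2 \cdot 0 \cdot 1392 \left(- \frac{1}{2617}\right) = 2 \cdot 0 \left(- \frac{1392}{2617}\right) = 0 \left(- \frac{1392}{2617}\right) = 0$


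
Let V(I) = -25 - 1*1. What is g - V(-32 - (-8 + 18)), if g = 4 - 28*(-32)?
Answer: 926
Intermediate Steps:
g = 900 (g = 4 + 896 = 900)
V(I) = -26 (V(I) = -25 - 1 = -26)
g - V(-32 - (-8 + 18)) = 900 - 1*(-26) = 900 + 26 = 926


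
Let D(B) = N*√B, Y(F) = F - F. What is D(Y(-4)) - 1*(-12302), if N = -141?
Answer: 12302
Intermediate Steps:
Y(F) = 0
D(B) = -141*√B
D(Y(-4)) - 1*(-12302) = -141*√0 - 1*(-12302) = -141*0 + 12302 = 0 + 12302 = 12302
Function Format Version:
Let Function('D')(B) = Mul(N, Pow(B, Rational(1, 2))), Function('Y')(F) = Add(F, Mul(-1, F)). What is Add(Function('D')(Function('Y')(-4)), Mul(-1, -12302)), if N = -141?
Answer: 12302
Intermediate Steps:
Function('Y')(F) = 0
Function('D')(B) = Mul(-141, Pow(B, Rational(1, 2)))
Add(Function('D')(Function('Y')(-4)), Mul(-1, -12302)) = Add(Mul(-141, Pow(0, Rational(1, 2))), Mul(-1, -12302)) = Add(Mul(-141, 0), 12302) = Add(0, 12302) = 12302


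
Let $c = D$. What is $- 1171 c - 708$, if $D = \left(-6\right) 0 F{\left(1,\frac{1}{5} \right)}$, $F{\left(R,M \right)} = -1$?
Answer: $-708$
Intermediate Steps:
$D = 0$ ($D = \left(-6\right) 0 \left(-1\right) = 0 \left(-1\right) = 0$)
$c = 0$
$- 1171 c - 708 = \left(-1171\right) 0 - 708 = 0 - 708 = -708$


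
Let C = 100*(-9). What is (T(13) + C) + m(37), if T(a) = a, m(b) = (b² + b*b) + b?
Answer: 1888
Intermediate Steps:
m(b) = b + 2*b² (m(b) = (b² + b²) + b = 2*b² + b = b + 2*b²)
C = -900
(T(13) + C) + m(37) = (13 - 900) + 37*(1 + 2*37) = -887 + 37*(1 + 74) = -887 + 37*75 = -887 + 2775 = 1888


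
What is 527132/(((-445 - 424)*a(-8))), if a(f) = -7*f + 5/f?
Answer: -4217056/384967 ≈ -10.954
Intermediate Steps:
527132/(((-445 - 424)*a(-8))) = 527132/(((-445 - 424)*(-7*(-8) + 5/(-8)))) = 527132/((-869*(56 + 5*(-⅛)))) = 527132/((-869*(56 - 5/8))) = 527132/((-869*443/8)) = 527132/(-384967/8) = 527132*(-8/384967) = -4217056/384967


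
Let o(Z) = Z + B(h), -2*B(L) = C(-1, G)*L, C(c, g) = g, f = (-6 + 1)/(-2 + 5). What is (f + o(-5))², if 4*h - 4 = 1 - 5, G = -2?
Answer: 400/9 ≈ 44.444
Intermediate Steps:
f = -5/3 ≈ -1.6667
h = 0 (h = 1 + (1 - 5)/4 = 1 + (¼)*(-4) = 1 - 1 = 0)
B(L) = L (B(L) = -(-1)*L = L)
o(Z) = Z (o(Z) = Z + 0 = Z)
(f + o(-5))² = (-5/3 - 5)² = (-20/3)² = 400/9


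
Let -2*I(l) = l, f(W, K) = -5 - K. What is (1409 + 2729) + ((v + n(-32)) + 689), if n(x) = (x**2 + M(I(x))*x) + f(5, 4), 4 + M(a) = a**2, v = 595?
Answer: -1627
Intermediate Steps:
I(l) = -l/2
M(a) = -4 + a**2
n(x) = -9 + x**2 + x*(-4 + x**2/4) (n(x) = (x**2 + (-4 + (-x/2)**2)*x) + (-5 - 1*4) = (x**2 + (-4 + x**2/4)*x) + (-5 - 4) = (x**2 + x*(-4 + x**2/4)) - 9 = -9 + x**2 + x*(-4 + x**2/4))
(1409 + 2729) + ((v + n(-32)) + 689) = (1409 + 2729) + ((595 + (-9 + (-32)**2 - 4*(-32) + (1/4)*(-32)**3)) + 689) = 4138 + ((595 + (-9 + 1024 + 128 + (1/4)*(-32768))) + 689) = 4138 + ((595 + (-9 + 1024 + 128 - 8192)) + 689) = 4138 + ((595 - 7049) + 689) = 4138 + (-6454 + 689) = 4138 - 5765 = -1627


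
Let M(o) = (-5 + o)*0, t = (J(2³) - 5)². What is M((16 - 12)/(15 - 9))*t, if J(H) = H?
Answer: 0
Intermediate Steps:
t = 9 (t = (2³ - 5)² = (8 - 5)² = 3² = 9)
M(o) = 0
M((16 - 12)/(15 - 9))*t = 0*9 = 0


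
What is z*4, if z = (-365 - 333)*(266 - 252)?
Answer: -39088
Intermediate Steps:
z = -9772 (z = -698*14 = -9772)
z*4 = -9772*4 = -39088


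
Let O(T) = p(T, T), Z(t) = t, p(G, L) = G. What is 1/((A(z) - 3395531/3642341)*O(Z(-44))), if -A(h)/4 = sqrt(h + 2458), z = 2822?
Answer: -12367681778071/49313215162365744436 + 53066591841124*sqrt(330)/12328303790591436109 ≈ 7.7943e-5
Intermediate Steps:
O(T) = T
A(h) = -4*sqrt(2458 + h) (A(h) = -4*sqrt(h + 2458) = -4*sqrt(2458 + h))
1/((A(z) - 3395531/3642341)*O(Z(-44))) = 1/(-4*sqrt(2458 + 2822) - 3395531/3642341*(-44)) = -1/44/(-16*sqrt(330) - 3395531*1/3642341) = -1/44/(-16*sqrt(330) - 3395531/3642341) = -1/44/(-3395531/3642341 - 16*sqrt(330)) = -1/(44*(-3395531/3642341 - 16*sqrt(330)))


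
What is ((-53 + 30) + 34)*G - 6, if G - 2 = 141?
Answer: 1567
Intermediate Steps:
G = 143 (G = 2 + 141 = 143)
((-53 + 30) + 34)*G - 6 = ((-53 + 30) + 34)*143 - 6 = (-23 + 34)*143 - 6 = 11*143 - 6 = 1573 - 6 = 1567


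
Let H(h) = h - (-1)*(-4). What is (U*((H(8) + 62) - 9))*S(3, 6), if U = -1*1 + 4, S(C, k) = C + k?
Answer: 1539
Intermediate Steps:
H(h) = -4 + h (H(h) = h - 1*4 = h - 4 = -4 + h)
U = 3 (U = -1 + 4 = 3)
(U*((H(8) + 62) - 9))*S(3, 6) = (3*(((-4 + 8) + 62) - 9))*(3 + 6) = (3*((4 + 62) - 9))*9 = (3*(66 - 9))*9 = (3*57)*9 = 171*9 = 1539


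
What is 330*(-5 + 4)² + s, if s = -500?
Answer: -170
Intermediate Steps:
330*(-5 + 4)² + s = 330*(-5 + 4)² - 500 = 330*(-1)² - 500 = 330*1 - 500 = 330 - 500 = -170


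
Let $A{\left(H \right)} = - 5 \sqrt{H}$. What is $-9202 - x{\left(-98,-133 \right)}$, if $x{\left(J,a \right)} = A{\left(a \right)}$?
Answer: $-9202 + 5 i \sqrt{133} \approx -9202.0 + 57.663 i$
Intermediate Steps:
$x{\left(J,a \right)} = - 5 \sqrt{a}$
$-9202 - x{\left(-98,-133 \right)} = -9202 - - 5 \sqrt{-133} = -9202 - - 5 i \sqrt{133} = -9202 + 5 i \sqrt{133}$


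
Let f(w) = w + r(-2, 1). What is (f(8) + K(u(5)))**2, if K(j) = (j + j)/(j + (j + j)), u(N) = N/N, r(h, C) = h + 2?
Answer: 676/9 ≈ 75.111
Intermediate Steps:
r(h, C) = 2 + h
f(w) = w (f(w) = w + (2 - 2) = w + 0 = w)
u(N) = 1
K(j) = 2/3 (K(j) = (2*j)/(j + 2*j) = (2*j)/((3*j)) = (2*j)*(1/(3*j)) = 2/3)
(f(8) + K(u(5)))**2 = (8 + 2/3)**2 = (26/3)**2 = 676/9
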